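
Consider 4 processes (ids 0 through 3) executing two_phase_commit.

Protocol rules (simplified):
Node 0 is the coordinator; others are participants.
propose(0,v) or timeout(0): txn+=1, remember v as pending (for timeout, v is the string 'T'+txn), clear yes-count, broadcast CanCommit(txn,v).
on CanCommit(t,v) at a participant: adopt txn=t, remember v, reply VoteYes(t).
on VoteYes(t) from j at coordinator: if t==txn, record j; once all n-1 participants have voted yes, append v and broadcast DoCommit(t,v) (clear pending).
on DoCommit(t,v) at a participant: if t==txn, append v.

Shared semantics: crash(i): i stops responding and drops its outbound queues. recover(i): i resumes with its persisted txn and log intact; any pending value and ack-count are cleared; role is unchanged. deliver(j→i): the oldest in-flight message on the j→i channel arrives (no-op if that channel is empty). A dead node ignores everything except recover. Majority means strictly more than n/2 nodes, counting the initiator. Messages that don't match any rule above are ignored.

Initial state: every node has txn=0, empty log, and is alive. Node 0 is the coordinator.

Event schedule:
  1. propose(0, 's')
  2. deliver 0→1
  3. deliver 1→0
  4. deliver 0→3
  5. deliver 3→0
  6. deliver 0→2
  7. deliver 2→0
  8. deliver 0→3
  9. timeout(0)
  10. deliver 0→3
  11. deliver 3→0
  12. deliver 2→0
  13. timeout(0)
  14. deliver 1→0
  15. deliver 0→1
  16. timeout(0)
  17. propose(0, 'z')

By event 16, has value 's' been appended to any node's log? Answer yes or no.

step 1 propose(0,'s'): 0={coor,t=1,log=-}
step 2 deliver 0→1: 1={part,t=1,log=-}
step 3 deliver 1→0: —
step 4 deliver 0→3: 3={part,t=1,log=-}
step 5 deliver 3→0: —
step 6 deliver 0→2: 2={part,t=1,log=-}
step 7 deliver 2→0: 0={coor,t=1,log=s}
step 8 deliver 0→3: 3={part,t=1,log=s}
step 9 timeout(0): 0={coor,t=2,log=s}
step 10 deliver 0→3: 3={part,t=2,log=s}
step 11 deliver 3→0: —
step 12 deliver 2→0: —
step 13 timeout(0): 0={coor,t=3,log=s}
step 14 deliver 1→0: —
step 15 deliver 0→1: 1={part,t=1,log=s}
step 16 timeout(0): 0={coor,t=4,log=s}

yes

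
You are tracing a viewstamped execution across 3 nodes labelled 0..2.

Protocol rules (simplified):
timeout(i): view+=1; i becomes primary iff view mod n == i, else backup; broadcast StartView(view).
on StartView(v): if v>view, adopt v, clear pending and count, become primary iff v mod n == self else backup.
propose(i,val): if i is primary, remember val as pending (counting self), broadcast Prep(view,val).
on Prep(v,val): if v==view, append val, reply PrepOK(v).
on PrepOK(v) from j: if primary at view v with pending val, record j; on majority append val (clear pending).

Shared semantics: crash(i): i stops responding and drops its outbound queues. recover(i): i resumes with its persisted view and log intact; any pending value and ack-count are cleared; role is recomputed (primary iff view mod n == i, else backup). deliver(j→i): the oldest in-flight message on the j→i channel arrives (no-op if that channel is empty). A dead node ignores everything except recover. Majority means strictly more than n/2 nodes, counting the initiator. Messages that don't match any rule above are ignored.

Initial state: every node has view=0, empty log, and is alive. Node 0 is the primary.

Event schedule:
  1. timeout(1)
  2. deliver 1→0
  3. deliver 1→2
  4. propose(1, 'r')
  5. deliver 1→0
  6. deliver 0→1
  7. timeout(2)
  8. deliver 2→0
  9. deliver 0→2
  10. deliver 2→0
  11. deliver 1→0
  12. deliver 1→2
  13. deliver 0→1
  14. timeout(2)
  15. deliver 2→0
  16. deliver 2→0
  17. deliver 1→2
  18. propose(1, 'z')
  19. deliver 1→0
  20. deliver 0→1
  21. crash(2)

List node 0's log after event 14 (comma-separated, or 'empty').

r

1. timeout(1):  <1:prim v1 ->
2. deliver 1→0:  <0:back v1 ->
3. deliver 1→2:  <2:back v1 ->
4. propose(1,'r'):  nop
5. deliver 1→0:  <0:back v1 r>
6. deliver 0→1:  <1:prim v1 r>
7. timeout(2):  <2:prim v2 ->
8. deliver 2→0:  <0:back v2 r>
9. deliver 0→2:  nop
10. deliver 2→0:  nop
11. deliver 1→0:  nop
12. deliver 1→2:  nop
13. deliver 0→1:  nop
14. timeout(2):  <2:back v3 ->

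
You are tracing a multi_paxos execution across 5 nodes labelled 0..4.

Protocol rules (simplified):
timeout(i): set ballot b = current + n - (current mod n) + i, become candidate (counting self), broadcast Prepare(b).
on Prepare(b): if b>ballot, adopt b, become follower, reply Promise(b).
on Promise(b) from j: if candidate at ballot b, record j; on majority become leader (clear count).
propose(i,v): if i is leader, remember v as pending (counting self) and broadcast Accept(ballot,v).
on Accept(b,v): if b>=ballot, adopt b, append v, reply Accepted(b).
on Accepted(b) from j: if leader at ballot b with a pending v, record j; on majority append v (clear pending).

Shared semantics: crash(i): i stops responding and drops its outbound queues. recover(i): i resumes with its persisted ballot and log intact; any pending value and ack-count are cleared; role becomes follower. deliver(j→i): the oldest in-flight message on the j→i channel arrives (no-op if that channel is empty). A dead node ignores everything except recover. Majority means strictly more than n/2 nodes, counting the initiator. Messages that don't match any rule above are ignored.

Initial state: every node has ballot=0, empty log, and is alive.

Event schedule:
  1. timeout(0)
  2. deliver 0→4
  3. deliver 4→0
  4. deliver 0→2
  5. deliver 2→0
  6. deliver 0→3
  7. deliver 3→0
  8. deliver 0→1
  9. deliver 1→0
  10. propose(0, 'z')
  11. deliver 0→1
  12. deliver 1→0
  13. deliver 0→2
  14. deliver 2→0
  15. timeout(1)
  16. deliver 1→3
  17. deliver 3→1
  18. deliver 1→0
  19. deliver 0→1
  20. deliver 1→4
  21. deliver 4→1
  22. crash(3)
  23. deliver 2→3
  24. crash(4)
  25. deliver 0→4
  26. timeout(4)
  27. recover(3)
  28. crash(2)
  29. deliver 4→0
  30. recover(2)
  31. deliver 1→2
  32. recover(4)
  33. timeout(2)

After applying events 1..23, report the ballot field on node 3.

step 1 timeout(0): 0={cand,b=5,log=-}
step 2 deliver 0→4: 4={foll,b=5,log=-}
step 3 deliver 4→0: —
step 4 deliver 0→2: 2={foll,b=5,log=-}
step 5 deliver 2→0: 0={lead,b=5,log=-}
step 6 deliver 0→3: 3={foll,b=5,log=-}
step 7 deliver 3→0: —
step 8 deliver 0→1: 1={foll,b=5,log=-}
step 9 deliver 1→0: —
step 10 propose(0,'z'): —
step 11 deliver 0→1: 1={foll,b=5,log=z}
step 12 deliver 1→0: —
step 13 deliver 0→2: 2={foll,b=5,log=z}
step 14 deliver 2→0: 0={lead,b=5,log=z}
step 15 timeout(1): 1={cand,b=11,log=z}
step 16 deliver 1→3: 3={foll,b=11,log=-}
step 17 deliver 3→1: —
step 18 deliver 1→0: 0={foll,b=11,log=z}
step 19 deliver 0→1: 1={lead,b=11,log=z}
step 20 deliver 1→4: 4={foll,b=11,log=-}
step 21 deliver 4→1: —
step 22 crash(3): 3={✗foll,b=11,log=-}
step 23 deliver 2→3: —

11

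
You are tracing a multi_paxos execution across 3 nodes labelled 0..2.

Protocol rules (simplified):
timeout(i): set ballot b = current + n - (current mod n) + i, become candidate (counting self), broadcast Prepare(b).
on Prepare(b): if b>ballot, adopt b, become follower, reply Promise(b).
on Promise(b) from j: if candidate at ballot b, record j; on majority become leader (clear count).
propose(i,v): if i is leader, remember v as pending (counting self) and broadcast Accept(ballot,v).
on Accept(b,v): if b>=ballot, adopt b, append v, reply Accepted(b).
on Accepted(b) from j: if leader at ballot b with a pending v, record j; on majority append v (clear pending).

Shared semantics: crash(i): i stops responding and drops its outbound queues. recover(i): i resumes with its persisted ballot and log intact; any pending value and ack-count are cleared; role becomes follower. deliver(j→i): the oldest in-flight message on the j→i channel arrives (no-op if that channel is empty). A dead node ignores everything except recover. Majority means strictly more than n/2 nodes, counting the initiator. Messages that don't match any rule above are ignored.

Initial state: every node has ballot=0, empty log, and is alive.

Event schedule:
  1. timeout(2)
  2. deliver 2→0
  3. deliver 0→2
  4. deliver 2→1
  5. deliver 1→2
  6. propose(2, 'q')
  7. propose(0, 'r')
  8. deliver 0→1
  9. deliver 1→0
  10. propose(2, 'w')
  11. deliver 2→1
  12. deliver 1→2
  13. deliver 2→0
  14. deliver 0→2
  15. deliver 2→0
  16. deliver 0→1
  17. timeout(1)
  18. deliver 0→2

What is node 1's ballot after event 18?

7

e1 timeout(2): 2[cand,b=5,-]
e2 deliver 2→0: 0[foll,b=5,-]
e3 deliver 0→2: 2[lead,b=5,-]
e4 deliver 2→1: 1[foll,b=5,-]
e5 deliver 1→2: ·
e6 propose(2,'q'): ·
e7 propose(0,'r'): ·
e8 deliver 0→1: ·
e9 deliver 1→0: ·
e10 propose(2,'w'): ·
e11 deliver 2→1: 1[foll,b=5,q]
e12 deliver 1→2: 2[lead,b=5,w]
e13 deliver 2→0: 0[foll,b=5,q]
e14 deliver 0→2: ·
e15 deliver 2→0: 0[foll,b=5,q,w]
e16 deliver 0→1: ·
e17 timeout(1): 1[cand,b=7,q]
e18 deliver 0→2: ·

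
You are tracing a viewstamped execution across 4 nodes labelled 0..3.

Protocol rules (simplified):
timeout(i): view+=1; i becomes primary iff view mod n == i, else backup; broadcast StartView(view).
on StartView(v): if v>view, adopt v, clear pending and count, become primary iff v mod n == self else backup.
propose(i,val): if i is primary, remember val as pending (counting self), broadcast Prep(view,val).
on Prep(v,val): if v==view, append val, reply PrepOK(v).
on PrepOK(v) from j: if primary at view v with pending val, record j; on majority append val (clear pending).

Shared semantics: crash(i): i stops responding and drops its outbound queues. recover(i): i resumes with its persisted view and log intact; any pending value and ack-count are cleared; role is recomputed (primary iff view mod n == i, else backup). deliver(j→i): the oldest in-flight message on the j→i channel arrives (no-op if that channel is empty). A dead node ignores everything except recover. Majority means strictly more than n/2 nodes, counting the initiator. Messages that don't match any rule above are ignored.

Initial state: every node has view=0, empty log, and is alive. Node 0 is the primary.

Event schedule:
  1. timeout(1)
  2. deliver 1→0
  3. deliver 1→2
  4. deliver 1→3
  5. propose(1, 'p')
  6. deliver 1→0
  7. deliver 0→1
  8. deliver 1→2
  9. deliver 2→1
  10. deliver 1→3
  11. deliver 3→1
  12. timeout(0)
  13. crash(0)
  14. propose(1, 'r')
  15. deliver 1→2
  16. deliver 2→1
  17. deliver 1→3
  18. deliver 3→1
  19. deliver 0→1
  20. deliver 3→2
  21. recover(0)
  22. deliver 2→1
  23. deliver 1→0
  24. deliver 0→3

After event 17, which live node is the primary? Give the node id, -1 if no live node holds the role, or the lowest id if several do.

e1 timeout(1): 1[prim,v=1,-]
e2 deliver 1→0: 0[back,v=1,-]
e3 deliver 1→2: 2[back,v=1,-]
e4 deliver 1→3: 3[back,v=1,-]
e5 propose(1,'p'): ·
e6 deliver 1→0: 0[back,v=1,p]
e7 deliver 0→1: ·
e8 deliver 1→2: 2[back,v=1,p]
e9 deliver 2→1: 1[prim,v=1,p]
e10 deliver 1→3: 3[back,v=1,p]
e11 deliver 3→1: ·
e12 timeout(0): 0[back,v=2,p]
e13 crash(0): 0[✗back,v=2,p]
e14 propose(1,'r'): ·
e15 deliver 1→2: 2[back,v=1,p,r]
e16 deliver 2→1: ·
e17 deliver 1→3: 3[back,v=1,p,r]

1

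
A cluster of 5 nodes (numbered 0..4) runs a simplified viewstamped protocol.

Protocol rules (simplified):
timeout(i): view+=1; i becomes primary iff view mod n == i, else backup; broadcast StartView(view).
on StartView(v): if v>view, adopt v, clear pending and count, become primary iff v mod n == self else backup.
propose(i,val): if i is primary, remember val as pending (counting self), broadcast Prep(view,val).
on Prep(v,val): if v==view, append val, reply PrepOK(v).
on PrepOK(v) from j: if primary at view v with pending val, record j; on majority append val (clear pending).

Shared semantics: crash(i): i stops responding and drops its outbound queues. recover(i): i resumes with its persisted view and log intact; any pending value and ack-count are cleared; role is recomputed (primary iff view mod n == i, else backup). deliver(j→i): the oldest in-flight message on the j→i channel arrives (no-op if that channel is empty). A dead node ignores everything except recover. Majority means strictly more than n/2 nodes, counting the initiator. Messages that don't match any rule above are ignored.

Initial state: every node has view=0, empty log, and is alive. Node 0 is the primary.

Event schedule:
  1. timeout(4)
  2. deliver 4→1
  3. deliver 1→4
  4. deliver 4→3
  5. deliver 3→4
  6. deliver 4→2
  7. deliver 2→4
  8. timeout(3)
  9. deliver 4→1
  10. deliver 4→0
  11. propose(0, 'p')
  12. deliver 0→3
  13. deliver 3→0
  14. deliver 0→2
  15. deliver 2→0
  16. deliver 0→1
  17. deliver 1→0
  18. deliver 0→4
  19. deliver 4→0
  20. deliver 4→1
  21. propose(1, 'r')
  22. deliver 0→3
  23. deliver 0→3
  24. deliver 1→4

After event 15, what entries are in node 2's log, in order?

empty

[1] timeout(4) → N4(back v1 [-])
[2] deliver 4→1 → N1(prim v1 [-])
[3] deliver 1→4 → ∅
[4] deliver 4→3 → N3(back v1 [-])
[5] deliver 3→4 → ∅
[6] deliver 4→2 → N2(back v1 [-])
[7] deliver 2→4 → ∅
[8] timeout(3) → N3(back v2 [-])
[9] deliver 4→1 → ∅
[10] deliver 4→0 → N0(back v1 [-])
[11] propose(0,'p') → ∅
[12] deliver 0→3 → ∅
[13] deliver 3→0 → N0(back v2 [-])
[14] deliver 0→2 → ∅
[15] deliver 2→0 → ∅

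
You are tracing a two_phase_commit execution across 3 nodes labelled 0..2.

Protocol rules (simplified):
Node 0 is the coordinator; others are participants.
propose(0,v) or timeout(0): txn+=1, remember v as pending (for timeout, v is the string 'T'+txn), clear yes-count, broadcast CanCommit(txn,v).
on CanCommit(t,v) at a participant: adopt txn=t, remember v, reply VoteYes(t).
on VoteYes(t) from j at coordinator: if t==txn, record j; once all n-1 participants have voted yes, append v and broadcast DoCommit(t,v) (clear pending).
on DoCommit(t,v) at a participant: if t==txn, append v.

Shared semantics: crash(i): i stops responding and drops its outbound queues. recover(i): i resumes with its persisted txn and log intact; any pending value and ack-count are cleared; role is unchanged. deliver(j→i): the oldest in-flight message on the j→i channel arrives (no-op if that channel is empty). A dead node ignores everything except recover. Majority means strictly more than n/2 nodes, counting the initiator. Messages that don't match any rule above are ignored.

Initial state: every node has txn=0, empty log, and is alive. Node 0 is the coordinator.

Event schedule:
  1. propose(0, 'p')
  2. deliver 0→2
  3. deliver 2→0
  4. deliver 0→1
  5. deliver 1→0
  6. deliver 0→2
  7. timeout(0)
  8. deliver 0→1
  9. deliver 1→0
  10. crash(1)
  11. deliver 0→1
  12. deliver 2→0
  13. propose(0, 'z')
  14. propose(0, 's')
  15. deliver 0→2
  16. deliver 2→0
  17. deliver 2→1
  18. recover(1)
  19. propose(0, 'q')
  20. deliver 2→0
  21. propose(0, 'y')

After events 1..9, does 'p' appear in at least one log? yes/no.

1. propose(0,'p'):  <0:coor t1 ->
2. deliver 0→2:  <2:part t1 ->
3. deliver 2→0:  nop
4. deliver 0→1:  <1:part t1 ->
5. deliver 1→0:  <0:coor t1 p>
6. deliver 0→2:  <2:part t1 p>
7. timeout(0):  <0:coor t2 p>
8. deliver 0→1:  <1:part t1 p>
9. deliver 1→0:  nop

yes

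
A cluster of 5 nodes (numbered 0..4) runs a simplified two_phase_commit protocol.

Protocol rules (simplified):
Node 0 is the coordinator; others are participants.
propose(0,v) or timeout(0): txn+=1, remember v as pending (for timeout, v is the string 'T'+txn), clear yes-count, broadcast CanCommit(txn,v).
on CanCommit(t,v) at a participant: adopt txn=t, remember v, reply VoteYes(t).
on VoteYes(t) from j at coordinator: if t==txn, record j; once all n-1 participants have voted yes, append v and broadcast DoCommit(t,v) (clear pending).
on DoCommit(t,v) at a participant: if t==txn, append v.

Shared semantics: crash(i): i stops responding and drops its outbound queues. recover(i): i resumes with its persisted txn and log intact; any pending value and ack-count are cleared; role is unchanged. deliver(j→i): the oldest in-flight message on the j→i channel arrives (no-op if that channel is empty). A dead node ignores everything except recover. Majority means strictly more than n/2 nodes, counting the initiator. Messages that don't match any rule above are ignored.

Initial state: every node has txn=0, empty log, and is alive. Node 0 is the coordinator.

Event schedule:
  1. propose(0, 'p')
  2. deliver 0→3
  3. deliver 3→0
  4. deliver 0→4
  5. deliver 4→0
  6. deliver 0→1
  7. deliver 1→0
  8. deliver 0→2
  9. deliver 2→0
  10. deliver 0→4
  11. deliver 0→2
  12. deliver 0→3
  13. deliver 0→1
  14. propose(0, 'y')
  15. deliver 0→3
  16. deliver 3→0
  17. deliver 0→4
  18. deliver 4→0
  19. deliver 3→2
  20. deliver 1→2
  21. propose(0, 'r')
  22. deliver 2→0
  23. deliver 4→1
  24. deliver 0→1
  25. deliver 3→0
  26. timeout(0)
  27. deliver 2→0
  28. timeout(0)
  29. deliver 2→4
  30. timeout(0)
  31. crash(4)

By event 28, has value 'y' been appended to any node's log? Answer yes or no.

no

step 1 propose(0,'p'): 0={coor,t=1,log=-}
step 2 deliver 0→3: 3={part,t=1,log=-}
step 3 deliver 3→0: —
step 4 deliver 0→4: 4={part,t=1,log=-}
step 5 deliver 4→0: —
step 6 deliver 0→1: 1={part,t=1,log=-}
step 7 deliver 1→0: —
step 8 deliver 0→2: 2={part,t=1,log=-}
step 9 deliver 2→0: 0={coor,t=1,log=p}
step 10 deliver 0→4: 4={part,t=1,log=p}
step 11 deliver 0→2: 2={part,t=1,log=p}
step 12 deliver 0→3: 3={part,t=1,log=p}
step 13 deliver 0→1: 1={part,t=1,log=p}
step 14 propose(0,'y'): 0={coor,t=2,log=p}
step 15 deliver 0→3: 3={part,t=2,log=p}
step 16 deliver 3→0: —
step 17 deliver 0→4: 4={part,t=2,log=p}
step 18 deliver 4→0: —
step 19 deliver 3→2: —
step 20 deliver 1→2: —
step 21 propose(0,'r'): 0={coor,t=3,log=p}
step 22 deliver 2→0: —
step 23 deliver 4→1: —
step 24 deliver 0→1: 1={part,t=2,log=p}
step 25 deliver 3→0: —
step 26 timeout(0): 0={coor,t=4,log=p}
step 27 deliver 2→0: —
step 28 timeout(0): 0={coor,t=5,log=p}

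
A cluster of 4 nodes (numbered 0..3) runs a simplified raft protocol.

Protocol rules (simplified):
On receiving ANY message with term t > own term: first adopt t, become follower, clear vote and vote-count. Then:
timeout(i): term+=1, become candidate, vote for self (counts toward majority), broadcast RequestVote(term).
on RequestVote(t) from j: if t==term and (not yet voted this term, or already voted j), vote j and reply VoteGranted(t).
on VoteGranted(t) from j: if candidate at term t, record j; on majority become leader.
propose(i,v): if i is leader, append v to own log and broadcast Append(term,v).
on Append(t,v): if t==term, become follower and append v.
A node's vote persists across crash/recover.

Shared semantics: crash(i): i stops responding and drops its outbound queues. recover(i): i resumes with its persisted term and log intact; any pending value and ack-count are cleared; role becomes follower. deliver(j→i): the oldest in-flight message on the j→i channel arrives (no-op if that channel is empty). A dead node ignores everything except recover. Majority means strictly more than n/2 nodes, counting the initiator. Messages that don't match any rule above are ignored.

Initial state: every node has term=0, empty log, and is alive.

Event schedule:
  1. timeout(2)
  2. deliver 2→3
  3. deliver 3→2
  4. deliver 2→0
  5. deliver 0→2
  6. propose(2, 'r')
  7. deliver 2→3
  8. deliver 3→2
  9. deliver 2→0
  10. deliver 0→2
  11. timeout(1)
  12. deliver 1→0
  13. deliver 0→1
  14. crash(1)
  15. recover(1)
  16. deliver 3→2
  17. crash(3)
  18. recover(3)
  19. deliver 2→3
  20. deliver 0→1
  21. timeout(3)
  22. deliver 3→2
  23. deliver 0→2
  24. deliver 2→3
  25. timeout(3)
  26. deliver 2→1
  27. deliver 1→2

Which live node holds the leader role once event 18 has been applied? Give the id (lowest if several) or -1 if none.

after 1 — timeout(2): n2:cand/t1/[-]
after 2 — deliver 2→3: n3:foll/t1/[-]
after 3 — deliver 3→2: ·
after 4 — deliver 2→0: n0:foll/t1/[-]
after 5 — deliver 0→2: n2:lead/t1/[-]
after 6 — propose(2,'r'): n2:lead/t1/[r]
after 7 — deliver 2→3: n3:foll/t1/[r]
after 8 — deliver 3→2: ·
after 9 — deliver 2→0: n0:foll/t1/[r]
after 10 — deliver 0→2: ·
after 11 — timeout(1): n1:cand/t1/[-]
after 12 — deliver 1→0: ·
after 13 — deliver 0→1: ·
after 14 — crash(1): n1:✗cand/t1/[-]
after 15 — recover(1): n1:foll/t1/[-]
after 16 — deliver 3→2: ·
after 17 — crash(3): n3:✗foll/t1/[r]
after 18 — recover(3): n3:foll/t1/[r]

2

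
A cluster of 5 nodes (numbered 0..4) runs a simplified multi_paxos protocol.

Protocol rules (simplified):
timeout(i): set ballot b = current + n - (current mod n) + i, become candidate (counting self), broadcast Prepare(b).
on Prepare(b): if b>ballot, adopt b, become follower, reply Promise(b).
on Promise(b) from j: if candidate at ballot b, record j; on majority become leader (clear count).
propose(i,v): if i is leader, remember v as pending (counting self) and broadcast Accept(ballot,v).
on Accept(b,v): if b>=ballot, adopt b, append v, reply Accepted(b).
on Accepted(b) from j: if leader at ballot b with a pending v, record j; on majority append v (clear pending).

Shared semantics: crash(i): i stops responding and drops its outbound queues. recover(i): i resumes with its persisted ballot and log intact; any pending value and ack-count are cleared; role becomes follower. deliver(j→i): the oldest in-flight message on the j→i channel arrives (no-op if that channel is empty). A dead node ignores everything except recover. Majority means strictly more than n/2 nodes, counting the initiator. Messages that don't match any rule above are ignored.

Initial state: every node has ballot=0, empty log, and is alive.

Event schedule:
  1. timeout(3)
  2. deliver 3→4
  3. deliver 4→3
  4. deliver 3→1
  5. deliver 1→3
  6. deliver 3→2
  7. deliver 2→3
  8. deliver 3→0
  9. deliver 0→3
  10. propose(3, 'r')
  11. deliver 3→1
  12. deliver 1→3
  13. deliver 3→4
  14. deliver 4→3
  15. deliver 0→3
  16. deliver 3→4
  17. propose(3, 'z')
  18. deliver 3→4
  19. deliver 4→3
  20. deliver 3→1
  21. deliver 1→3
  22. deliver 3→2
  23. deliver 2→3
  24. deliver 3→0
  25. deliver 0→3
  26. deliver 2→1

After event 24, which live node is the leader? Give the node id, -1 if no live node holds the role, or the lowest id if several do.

3

after 1 — timeout(3): n3:cand/b8/[-]
after 2 — deliver 3→4: n4:foll/b8/[-]
after 3 — deliver 4→3: ·
after 4 — deliver 3→1: n1:foll/b8/[-]
after 5 — deliver 1→3: n3:lead/b8/[-]
after 6 — deliver 3→2: n2:foll/b8/[-]
after 7 — deliver 2→3: ·
after 8 — deliver 3→0: n0:foll/b8/[-]
after 9 — deliver 0→3: ·
after 10 — propose(3,'r'): ·
after 11 — deliver 3→1: n1:foll/b8/[r]
after 12 — deliver 1→3: ·
after 13 — deliver 3→4: n4:foll/b8/[r]
after 14 — deliver 4→3: n3:lead/b8/[r]
after 15 — deliver 0→3: ·
after 16 — deliver 3→4: ·
after 17 — propose(3,'z'): ·
after 18 — deliver 3→4: n4:foll/b8/[r,z]
after 19 — deliver 4→3: ·
after 20 — deliver 3→1: n1:foll/b8/[r,z]
after 21 — deliver 1→3: n3:lead/b8/[r,z]
after 22 — deliver 3→2: n2:foll/b8/[r]
after 23 — deliver 2→3: ·
after 24 — deliver 3→0: n0:foll/b8/[r]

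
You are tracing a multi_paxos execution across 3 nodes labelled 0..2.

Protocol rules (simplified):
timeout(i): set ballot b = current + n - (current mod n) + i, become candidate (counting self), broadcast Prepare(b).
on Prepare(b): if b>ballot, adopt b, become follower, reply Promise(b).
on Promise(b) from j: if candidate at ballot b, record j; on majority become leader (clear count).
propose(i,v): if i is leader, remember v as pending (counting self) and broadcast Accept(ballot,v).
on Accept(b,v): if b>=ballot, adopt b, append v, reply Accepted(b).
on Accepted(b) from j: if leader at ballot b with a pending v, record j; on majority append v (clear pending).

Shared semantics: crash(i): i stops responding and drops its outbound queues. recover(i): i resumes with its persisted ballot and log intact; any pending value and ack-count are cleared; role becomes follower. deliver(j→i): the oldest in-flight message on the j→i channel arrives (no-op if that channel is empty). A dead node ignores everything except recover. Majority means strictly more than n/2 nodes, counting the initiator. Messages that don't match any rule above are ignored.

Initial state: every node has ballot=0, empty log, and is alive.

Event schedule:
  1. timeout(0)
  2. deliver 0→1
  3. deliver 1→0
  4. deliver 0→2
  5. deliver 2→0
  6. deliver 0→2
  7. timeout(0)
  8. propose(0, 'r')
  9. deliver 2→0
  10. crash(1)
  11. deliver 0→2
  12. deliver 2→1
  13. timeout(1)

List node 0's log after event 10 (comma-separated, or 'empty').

empty

e1 timeout(0): 0[cand,b=3,-]
e2 deliver 0→1: 1[foll,b=3,-]
e3 deliver 1→0: 0[lead,b=3,-]
e4 deliver 0→2: 2[foll,b=3,-]
e5 deliver 2→0: ·
e6 deliver 0→2: ·
e7 timeout(0): 0[cand,b=6,-]
e8 propose(0,'r'): ·
e9 deliver 2→0: ·
e10 crash(1): 1[✗foll,b=3,-]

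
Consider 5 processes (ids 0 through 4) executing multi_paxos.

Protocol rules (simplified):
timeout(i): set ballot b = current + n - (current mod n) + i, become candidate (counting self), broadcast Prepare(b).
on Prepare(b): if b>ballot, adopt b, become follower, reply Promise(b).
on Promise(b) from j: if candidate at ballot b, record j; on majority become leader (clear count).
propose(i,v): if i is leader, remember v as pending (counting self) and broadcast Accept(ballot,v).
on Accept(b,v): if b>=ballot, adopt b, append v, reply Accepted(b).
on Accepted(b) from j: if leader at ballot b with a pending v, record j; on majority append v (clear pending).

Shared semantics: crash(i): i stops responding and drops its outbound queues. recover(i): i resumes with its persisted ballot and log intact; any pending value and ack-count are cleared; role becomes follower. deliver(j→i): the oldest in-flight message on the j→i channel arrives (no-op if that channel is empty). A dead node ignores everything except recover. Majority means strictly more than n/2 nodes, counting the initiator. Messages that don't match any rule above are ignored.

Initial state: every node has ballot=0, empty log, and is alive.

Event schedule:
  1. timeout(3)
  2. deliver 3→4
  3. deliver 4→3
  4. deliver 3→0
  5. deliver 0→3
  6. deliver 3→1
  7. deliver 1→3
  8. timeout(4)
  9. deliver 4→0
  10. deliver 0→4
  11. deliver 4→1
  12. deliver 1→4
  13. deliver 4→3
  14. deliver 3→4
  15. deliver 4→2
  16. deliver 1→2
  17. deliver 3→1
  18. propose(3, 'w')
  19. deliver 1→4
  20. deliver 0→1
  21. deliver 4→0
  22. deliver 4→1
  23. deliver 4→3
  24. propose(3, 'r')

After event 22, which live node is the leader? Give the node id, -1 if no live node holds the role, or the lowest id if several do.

[1] timeout(3) → N3(cand b8 [-])
[2] deliver 3→4 → N4(foll b8 [-])
[3] deliver 4→3 → ∅
[4] deliver 3→0 → N0(foll b8 [-])
[5] deliver 0→3 → N3(lead b8 [-])
[6] deliver 3→1 → N1(foll b8 [-])
[7] deliver 1→3 → ∅
[8] timeout(4) → N4(cand b14 [-])
[9] deliver 4→0 → N0(foll b14 [-])
[10] deliver 0→4 → ∅
[11] deliver 4→1 → N1(foll b14 [-])
[12] deliver 1→4 → N4(lead b14 [-])
[13] deliver 4→3 → N3(foll b14 [-])
[14] deliver 3→4 → ∅
[15] deliver 4→2 → N2(foll b14 [-])
[16] deliver 1→2 → ∅
[17] deliver 3→1 → ∅
[18] propose(3,'w') → ∅
[19] deliver 1→4 → ∅
[20] deliver 0→1 → ∅
[21] deliver 4→0 → ∅
[22] deliver 4→1 → ∅

4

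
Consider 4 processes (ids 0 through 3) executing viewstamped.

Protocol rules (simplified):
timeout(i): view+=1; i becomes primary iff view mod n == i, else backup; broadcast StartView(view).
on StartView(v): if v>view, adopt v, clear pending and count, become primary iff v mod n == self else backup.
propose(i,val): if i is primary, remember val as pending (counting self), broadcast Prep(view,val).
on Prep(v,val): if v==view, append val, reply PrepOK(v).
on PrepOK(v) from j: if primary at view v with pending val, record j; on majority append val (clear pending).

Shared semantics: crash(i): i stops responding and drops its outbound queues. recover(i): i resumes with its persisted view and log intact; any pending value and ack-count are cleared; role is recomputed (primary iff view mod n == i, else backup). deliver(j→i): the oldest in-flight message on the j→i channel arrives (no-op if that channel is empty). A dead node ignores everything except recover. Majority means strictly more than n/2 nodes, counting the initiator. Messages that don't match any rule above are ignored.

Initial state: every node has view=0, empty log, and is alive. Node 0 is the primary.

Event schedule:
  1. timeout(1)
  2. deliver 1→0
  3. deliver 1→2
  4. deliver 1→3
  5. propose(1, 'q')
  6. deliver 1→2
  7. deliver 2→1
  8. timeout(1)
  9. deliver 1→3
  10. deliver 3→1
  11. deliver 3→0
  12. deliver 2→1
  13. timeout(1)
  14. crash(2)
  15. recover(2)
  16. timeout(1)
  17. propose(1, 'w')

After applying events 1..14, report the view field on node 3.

after 1 — timeout(1): n1:prim/v1/[-]
after 2 — deliver 1→0: n0:back/v1/[-]
after 3 — deliver 1→2: n2:back/v1/[-]
after 4 — deliver 1→3: n3:back/v1/[-]
after 5 — propose(1,'q'): ·
after 6 — deliver 1→2: n2:back/v1/[q]
after 7 — deliver 2→1: ·
after 8 — timeout(1): n1:back/v2/[-]
after 9 — deliver 1→3: n3:back/v1/[q]
after 10 — deliver 3→1: ·
after 11 — deliver 3→0: ·
after 12 — deliver 2→1: ·
after 13 — timeout(1): n1:back/v3/[-]
after 14 — crash(2): n2:✗back/v1/[q]

1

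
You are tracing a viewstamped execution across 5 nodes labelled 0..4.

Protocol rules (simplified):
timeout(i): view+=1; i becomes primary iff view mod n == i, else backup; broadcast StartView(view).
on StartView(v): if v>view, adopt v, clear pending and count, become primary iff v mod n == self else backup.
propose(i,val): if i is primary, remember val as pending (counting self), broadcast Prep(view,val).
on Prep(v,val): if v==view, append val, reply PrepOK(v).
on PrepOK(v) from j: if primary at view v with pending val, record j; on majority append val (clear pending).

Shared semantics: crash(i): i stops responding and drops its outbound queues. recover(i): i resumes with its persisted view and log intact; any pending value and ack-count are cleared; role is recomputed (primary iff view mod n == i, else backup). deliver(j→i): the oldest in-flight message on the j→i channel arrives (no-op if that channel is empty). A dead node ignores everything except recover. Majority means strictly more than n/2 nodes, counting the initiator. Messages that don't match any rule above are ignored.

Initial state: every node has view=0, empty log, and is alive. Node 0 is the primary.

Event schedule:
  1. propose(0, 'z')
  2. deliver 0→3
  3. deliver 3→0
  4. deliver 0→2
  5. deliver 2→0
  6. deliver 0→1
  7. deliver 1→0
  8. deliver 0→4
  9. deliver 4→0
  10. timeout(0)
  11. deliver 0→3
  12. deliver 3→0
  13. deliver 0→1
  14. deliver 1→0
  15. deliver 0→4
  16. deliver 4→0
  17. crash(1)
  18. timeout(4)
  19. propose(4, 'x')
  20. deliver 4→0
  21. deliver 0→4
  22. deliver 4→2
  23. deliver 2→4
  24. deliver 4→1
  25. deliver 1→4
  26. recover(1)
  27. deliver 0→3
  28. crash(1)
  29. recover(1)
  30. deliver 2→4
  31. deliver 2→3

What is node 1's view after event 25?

step 1 propose(0,'z'): —
step 2 deliver 0→3: 3={back,v=0,log=z}
step 3 deliver 3→0: —
step 4 deliver 0→2: 2={back,v=0,log=z}
step 5 deliver 2→0: 0={prim,v=0,log=z}
step 6 deliver 0→1: 1={back,v=0,log=z}
step 7 deliver 1→0: —
step 8 deliver 0→4: 4={back,v=0,log=z}
step 9 deliver 4→0: —
step 10 timeout(0): 0={back,v=1,log=z}
step 11 deliver 0→3: 3={back,v=1,log=z}
step 12 deliver 3→0: —
step 13 deliver 0→1: 1={prim,v=1,log=z}
step 14 deliver 1→0: —
step 15 deliver 0→4: 4={back,v=1,log=z}
step 16 deliver 4→0: —
step 17 crash(1): 1={✗prim,v=1,log=z}
step 18 timeout(4): 4={back,v=2,log=z}
step 19 propose(4,'x'): —
step 20 deliver 4→0: 0={back,v=2,log=z}
step 21 deliver 0→4: —
step 22 deliver 4→2: 2={prim,v=2,log=z}
step 23 deliver 2→4: —
step 24 deliver 4→1: —
step 25 deliver 1→4: —

1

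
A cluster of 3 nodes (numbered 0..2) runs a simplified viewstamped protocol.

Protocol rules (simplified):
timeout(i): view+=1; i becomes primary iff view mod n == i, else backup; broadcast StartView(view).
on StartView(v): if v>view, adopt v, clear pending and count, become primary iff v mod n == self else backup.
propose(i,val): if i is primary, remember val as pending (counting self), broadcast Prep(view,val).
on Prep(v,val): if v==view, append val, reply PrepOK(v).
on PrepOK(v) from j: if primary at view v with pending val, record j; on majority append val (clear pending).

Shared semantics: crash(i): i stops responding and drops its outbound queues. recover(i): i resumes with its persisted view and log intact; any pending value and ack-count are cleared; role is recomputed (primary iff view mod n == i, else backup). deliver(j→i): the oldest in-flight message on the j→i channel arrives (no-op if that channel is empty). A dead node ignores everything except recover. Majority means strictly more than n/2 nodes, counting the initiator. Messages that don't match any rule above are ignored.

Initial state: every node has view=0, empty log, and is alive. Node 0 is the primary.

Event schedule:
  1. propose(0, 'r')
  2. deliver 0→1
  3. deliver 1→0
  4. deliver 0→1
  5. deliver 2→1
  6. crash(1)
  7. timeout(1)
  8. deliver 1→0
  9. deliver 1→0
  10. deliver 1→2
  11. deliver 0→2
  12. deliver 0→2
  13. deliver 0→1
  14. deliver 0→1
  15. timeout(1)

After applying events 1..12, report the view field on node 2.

e1 propose(0,'r'): ·
e2 deliver 0→1: 1[back,v=0,r]
e3 deliver 1→0: 0[prim,v=0,r]
e4 deliver 0→1: ·
e5 deliver 2→1: ·
e6 crash(1): 1[✗back,v=0,r]
e7 timeout(1): ·
e8 deliver 1→0: ·
e9 deliver 1→0: ·
e10 deliver 1→2: ·
e11 deliver 0→2: 2[back,v=0,r]
e12 deliver 0→2: ·

0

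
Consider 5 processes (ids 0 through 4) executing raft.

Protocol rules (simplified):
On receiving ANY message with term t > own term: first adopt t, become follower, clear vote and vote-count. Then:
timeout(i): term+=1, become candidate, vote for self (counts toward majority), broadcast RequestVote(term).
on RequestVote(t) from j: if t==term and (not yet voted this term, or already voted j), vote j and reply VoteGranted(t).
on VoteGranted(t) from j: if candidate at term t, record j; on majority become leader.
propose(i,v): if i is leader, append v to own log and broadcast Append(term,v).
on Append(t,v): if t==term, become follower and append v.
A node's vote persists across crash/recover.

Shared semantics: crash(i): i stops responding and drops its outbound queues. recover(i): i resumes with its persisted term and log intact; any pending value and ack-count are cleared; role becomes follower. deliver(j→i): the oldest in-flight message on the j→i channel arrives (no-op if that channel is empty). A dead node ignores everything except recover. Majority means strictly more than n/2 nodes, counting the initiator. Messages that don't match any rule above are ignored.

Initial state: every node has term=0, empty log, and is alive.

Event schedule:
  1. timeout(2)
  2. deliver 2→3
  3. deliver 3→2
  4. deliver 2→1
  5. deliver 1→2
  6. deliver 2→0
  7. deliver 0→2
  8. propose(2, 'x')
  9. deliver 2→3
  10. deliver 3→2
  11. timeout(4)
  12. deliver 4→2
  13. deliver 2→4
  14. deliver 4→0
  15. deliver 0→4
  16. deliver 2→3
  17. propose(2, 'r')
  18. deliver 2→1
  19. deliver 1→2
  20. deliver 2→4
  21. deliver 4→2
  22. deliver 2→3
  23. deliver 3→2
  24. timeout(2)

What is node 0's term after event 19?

1

step 1 timeout(2): 2={cand,t=1,log=-}
step 2 deliver 2→3: 3={foll,t=1,log=-}
step 3 deliver 3→2: —
step 4 deliver 2→1: 1={foll,t=1,log=-}
step 5 deliver 1→2: 2={lead,t=1,log=-}
step 6 deliver 2→0: 0={foll,t=1,log=-}
step 7 deliver 0→2: —
step 8 propose(2,'x'): 2={lead,t=1,log=x}
step 9 deliver 2→3: 3={foll,t=1,log=x}
step 10 deliver 3→2: —
step 11 timeout(4): 4={cand,t=1,log=-}
step 12 deliver 4→2: —
step 13 deliver 2→4: —
step 14 deliver 4→0: —
step 15 deliver 0→4: —
step 16 deliver 2→3: —
step 17 propose(2,'r'): 2={lead,t=1,log=x,r}
step 18 deliver 2→1: 1={foll,t=1,log=x}
step 19 deliver 1→2: —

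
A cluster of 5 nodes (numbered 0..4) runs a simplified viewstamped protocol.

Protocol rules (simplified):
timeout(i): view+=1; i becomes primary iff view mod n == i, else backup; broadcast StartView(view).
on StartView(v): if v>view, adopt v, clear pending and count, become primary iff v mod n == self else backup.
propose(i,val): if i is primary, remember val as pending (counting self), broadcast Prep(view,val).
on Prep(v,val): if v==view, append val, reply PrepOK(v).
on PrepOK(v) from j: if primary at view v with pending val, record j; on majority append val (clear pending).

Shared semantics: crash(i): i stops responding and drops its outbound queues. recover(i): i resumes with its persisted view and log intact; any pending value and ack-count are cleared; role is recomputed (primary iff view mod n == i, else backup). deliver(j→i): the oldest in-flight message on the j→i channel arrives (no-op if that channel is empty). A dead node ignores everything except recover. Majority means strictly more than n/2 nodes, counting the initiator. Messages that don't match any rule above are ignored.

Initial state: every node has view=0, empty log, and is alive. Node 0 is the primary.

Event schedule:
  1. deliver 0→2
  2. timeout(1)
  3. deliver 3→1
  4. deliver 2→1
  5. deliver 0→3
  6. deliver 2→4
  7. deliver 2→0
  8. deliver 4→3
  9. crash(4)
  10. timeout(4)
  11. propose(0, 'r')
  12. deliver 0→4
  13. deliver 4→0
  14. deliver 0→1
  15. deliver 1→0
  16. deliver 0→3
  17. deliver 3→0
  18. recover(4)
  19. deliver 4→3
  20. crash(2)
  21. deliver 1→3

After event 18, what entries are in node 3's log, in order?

r

1. deliver 0→2:  nop
2. timeout(1):  <1:prim v1 ->
3. deliver 3→1:  nop
4. deliver 2→1:  nop
5. deliver 0→3:  nop
6. deliver 2→4:  nop
7. deliver 2→0:  nop
8. deliver 4→3:  nop
9. crash(4):  <4:✗back v0 ->
10. timeout(4):  nop
11. propose(0,'r'):  nop
12. deliver 0→4:  nop
13. deliver 4→0:  nop
14. deliver 0→1:  nop
15. deliver 1→0:  <0:back v1 ->
16. deliver 0→3:  <3:back v0 r>
17. deliver 3→0:  nop
18. recover(4):  <4:back v0 ->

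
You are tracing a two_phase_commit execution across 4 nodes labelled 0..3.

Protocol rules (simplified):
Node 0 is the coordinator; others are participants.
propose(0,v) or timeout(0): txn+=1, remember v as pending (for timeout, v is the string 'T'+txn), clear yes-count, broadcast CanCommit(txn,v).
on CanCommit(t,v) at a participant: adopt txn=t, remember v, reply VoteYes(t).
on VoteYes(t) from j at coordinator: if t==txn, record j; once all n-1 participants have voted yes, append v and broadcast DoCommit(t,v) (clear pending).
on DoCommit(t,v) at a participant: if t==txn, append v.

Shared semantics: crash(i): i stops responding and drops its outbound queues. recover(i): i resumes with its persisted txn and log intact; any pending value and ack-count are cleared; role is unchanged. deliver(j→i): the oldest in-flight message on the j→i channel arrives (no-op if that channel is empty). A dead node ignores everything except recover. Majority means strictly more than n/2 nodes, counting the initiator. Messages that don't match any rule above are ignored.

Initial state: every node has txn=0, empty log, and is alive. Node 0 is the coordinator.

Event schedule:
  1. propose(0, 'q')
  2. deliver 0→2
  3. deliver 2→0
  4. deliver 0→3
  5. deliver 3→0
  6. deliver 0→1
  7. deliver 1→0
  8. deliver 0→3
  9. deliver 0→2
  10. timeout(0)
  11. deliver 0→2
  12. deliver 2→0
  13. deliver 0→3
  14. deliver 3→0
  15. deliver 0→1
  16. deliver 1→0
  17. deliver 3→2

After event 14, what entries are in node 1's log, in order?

after 1 — propose(0,'q'): n0:coor/t1/[-]
after 2 — deliver 0→2: n2:part/t1/[-]
after 3 — deliver 2→0: ·
after 4 — deliver 0→3: n3:part/t1/[-]
after 5 — deliver 3→0: ·
after 6 — deliver 0→1: n1:part/t1/[-]
after 7 — deliver 1→0: n0:coor/t1/[q]
after 8 — deliver 0→3: n3:part/t1/[q]
after 9 — deliver 0→2: n2:part/t1/[q]
after 10 — timeout(0): n0:coor/t2/[q]
after 11 — deliver 0→2: n2:part/t2/[q]
after 12 — deliver 2→0: ·
after 13 — deliver 0→3: n3:part/t2/[q]
after 14 — deliver 3→0: ·

empty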